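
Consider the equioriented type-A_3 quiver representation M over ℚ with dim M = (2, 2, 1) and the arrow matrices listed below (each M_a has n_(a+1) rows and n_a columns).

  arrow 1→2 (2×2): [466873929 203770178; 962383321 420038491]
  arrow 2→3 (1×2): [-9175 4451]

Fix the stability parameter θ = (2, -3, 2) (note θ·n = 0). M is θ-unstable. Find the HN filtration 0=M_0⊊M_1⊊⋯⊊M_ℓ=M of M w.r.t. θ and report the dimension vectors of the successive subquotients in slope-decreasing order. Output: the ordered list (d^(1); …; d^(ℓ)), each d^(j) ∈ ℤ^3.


Via rank(M_{q-1}∘⋯∘M_p): M ≅ I[1,2], I[1,3].
μ_θ-semistable layers: μ^(1)=2; μ^(2)=-1/2

((0, 0, 1); (2, 2, 0))


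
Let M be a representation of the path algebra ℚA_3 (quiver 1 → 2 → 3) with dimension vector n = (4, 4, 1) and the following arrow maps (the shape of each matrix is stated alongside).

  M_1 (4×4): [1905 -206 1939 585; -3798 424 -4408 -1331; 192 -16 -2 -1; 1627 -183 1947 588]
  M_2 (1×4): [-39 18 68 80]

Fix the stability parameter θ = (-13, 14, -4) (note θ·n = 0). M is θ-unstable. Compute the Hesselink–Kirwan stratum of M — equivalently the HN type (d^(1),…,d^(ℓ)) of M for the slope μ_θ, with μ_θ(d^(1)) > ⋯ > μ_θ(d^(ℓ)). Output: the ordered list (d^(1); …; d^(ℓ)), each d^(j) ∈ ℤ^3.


Interval decomposition of M: I[1,2]^3, I[1,3].
HN type (ℓ=3): μ^(1)=14; μ^(2)=5; μ^(3)=-13

((0, 3, 0); (0, 1, 1); (4, 0, 0))


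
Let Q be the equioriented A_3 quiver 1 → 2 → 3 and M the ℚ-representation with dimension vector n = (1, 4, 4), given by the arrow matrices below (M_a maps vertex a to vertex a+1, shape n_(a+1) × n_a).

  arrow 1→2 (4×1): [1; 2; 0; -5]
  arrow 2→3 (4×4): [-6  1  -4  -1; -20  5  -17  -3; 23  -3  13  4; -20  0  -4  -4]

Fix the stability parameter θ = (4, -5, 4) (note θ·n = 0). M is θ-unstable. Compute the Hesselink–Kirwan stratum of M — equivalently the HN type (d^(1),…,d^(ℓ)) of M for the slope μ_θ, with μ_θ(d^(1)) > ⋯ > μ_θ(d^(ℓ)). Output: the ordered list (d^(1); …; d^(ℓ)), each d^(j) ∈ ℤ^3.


Barcode: M ≅ I[1,3], I[2,2], I[2,3]^2, I[3,3]. HN layers by μ_θ (3 steps, strictly decreasing):
  μ^(1)=4; μ^(2)=-1/2; μ^(3)=-5

((0, 0, 4); (1, 1, 0); (0, 3, 0))


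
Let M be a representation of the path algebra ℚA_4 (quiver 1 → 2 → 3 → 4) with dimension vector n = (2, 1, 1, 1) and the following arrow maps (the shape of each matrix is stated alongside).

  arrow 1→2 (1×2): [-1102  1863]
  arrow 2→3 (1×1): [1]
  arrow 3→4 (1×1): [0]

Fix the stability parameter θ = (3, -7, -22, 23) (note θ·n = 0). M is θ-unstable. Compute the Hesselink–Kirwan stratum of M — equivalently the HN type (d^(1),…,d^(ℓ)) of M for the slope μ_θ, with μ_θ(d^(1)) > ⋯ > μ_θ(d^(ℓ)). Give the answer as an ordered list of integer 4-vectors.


Via rank(M_{q-1}∘⋯∘M_p): M ≅ I[1,1], I[1,3], I[4,4].
μ_θ-semistable layers: μ^(1)=23; μ^(2)=3; μ^(3)=-26/3

((0, 0, 0, 1); (1, 0, 0, 0); (1, 1, 1, 0))


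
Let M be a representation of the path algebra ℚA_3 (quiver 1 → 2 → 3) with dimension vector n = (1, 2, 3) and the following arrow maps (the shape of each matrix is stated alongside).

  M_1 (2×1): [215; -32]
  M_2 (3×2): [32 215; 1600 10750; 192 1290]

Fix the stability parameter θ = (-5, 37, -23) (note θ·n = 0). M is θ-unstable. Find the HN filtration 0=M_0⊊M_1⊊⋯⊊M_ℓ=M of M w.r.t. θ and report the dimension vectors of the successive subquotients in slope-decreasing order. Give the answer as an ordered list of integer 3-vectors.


Via rank(M_{q-1}∘⋯∘M_p): M ≅ I[1,2], I[2,3], I[3,3]^2.
μ_θ-semistable layers: μ^(1)=37; μ^(2)=7; μ^(3)=-5; μ^(4)=-23

((0, 1, 0); (0, 1, 1); (1, 0, 0); (0, 0, 2))


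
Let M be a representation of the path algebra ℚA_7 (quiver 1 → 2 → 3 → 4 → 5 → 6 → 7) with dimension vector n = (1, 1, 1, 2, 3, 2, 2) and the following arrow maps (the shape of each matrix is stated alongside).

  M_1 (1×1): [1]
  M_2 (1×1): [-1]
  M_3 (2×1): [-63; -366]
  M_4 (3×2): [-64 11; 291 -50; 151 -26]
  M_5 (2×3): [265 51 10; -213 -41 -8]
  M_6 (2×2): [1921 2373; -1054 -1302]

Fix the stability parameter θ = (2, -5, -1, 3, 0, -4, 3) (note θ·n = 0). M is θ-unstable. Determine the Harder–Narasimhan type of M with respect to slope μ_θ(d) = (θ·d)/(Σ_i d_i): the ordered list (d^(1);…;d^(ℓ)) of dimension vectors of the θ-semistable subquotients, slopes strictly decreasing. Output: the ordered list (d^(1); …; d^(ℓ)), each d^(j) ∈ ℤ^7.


Interval decomposition of M: I[1,6], I[4,5], I[5,7], I[7,7].
HN type (ℓ=6): μ^(1)=3; μ^(2)=3/2; μ^(3)=-1/3; μ^(4)=-1; μ^(5)=-3/2; μ^(6)=-2

((0, 0, 0, 0, 0, 0, 2); (0, 0, 0, 1, 1, 0, 0); (0, 0, 0, 1, 1, 1, 0); (0, 0, 1, 0, 0, 0, 0); (1, 1, 0, 0, 0, 0, 0); (0, 0, 0, 0, 1, 1, 0))


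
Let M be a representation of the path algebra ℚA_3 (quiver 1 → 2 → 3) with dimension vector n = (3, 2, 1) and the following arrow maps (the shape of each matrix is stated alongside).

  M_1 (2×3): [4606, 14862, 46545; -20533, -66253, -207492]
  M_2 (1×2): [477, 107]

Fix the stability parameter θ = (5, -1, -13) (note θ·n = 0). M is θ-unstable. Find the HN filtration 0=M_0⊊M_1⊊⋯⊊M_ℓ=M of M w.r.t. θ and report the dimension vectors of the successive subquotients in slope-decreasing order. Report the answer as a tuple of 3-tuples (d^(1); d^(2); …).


Barcode: M ≅ I[1,1], I[1,2], I[1,3]. HN layers by μ_θ (3 steps, strictly decreasing):
  μ^(1)=5; μ^(2)=2; μ^(3)=-3

((1, 0, 0); (1, 1, 0); (1, 1, 1))


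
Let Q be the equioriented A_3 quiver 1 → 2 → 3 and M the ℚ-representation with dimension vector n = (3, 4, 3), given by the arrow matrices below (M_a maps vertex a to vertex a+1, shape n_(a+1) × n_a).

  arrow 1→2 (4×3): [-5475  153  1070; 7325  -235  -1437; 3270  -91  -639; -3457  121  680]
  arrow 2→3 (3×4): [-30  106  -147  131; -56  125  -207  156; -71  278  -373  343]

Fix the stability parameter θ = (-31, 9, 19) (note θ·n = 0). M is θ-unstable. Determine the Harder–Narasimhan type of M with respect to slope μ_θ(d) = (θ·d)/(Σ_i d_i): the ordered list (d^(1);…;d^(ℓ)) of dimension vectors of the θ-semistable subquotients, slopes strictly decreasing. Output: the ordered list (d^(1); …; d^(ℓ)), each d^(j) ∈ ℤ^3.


Barcode: M ≅ I[1,3]^3, I[2,2]. HN layers by μ_θ (3 steps, strictly decreasing):
  μ^(1)=19; μ^(2)=9; μ^(3)=-31

((0, 0, 3); (0, 4, 0); (3, 0, 0))


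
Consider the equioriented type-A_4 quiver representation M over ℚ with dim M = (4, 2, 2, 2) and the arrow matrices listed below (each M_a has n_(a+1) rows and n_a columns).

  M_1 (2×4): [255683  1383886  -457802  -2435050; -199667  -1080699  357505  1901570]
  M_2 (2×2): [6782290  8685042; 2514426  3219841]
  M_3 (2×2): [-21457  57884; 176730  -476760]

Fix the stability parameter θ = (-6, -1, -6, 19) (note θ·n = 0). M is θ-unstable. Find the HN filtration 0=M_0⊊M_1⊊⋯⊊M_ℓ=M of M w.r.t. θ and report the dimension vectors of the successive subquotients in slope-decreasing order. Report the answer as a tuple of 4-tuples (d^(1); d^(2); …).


Interval decomposition of M: I[1,1]^2, I[1,3], I[1,4], I[4,4].
HN type (ℓ=3): μ^(1)=19; μ^(2)=-7/2; μ^(3)=-6

((0, 0, 0, 2); (0, 2, 2, 0); (4, 0, 0, 0))


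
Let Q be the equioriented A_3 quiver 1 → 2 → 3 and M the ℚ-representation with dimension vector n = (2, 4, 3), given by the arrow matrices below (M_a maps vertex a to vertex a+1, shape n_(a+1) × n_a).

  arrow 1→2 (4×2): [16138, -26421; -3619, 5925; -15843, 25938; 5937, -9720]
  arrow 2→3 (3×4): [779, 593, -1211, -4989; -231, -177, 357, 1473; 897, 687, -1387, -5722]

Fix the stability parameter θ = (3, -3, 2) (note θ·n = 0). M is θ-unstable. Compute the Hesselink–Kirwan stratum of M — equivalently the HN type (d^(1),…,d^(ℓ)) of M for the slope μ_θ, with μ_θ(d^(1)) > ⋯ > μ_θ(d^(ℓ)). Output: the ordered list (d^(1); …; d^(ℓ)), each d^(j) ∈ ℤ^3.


Interval decomposition of M: I[1,2], I[1,3], I[2,3]^2.
HN type (ℓ=3): μ^(1)=2; μ^(2)=0; μ^(3)=-3

((0, 0, 3); (2, 2, 0); (0, 2, 0))


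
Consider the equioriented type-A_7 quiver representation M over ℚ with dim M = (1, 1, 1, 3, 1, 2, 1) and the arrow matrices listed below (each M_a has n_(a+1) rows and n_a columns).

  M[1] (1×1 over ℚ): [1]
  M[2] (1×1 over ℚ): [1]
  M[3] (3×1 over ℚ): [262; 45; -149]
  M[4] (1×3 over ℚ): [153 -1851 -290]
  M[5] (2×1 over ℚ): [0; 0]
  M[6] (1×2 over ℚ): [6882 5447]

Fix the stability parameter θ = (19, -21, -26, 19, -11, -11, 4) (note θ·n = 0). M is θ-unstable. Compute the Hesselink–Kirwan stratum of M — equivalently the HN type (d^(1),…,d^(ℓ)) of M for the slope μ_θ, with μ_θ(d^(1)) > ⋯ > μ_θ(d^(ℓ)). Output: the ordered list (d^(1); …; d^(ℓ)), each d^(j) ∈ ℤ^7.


Via rank(M_{q-1}∘⋯∘M_p): M ≅ I[1,5], I[4,4]^2, I[6,6], I[6,7].
μ_θ-semistable layers: μ^(1)=19; μ^(2)=4; μ^(3)=-28/3; μ^(4)=-11

((0, 0, 0, 2, 0, 0, 0); (0, 0, 0, 1, 1, 0, 1); (1, 1, 1, 0, 0, 0, 0); (0, 0, 0, 0, 0, 2, 0))


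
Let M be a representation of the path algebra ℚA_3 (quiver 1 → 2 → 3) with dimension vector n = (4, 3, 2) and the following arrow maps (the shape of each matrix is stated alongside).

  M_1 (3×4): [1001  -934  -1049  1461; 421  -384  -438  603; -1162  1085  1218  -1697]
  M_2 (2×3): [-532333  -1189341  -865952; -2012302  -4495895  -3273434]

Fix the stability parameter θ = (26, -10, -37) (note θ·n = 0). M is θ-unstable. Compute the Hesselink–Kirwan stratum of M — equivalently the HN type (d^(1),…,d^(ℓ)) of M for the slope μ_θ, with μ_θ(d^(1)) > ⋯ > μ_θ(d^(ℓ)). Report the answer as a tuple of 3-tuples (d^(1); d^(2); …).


Interval decomposition of M: I[1,1], I[1,2], I[1,3]^2.
HN type (ℓ=3): μ^(1)=26; μ^(2)=8; μ^(3)=-7

((1, 0, 0); (1, 1, 0); (2, 2, 2))


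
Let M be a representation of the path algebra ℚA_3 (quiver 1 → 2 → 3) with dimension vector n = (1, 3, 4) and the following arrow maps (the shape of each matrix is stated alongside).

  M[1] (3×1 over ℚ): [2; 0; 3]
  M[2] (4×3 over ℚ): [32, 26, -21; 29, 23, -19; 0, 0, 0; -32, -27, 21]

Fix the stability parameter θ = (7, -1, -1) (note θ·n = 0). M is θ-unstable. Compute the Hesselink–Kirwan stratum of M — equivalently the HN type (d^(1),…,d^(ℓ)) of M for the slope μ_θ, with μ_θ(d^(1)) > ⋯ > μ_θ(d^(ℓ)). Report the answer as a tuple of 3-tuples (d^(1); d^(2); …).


Interval decomposition of M: I[1,3], I[2,3]^2, I[3,3].
HN type (ℓ=2): μ^(1)=5/3; μ^(2)=-1

((1, 1, 1); (0, 2, 3))


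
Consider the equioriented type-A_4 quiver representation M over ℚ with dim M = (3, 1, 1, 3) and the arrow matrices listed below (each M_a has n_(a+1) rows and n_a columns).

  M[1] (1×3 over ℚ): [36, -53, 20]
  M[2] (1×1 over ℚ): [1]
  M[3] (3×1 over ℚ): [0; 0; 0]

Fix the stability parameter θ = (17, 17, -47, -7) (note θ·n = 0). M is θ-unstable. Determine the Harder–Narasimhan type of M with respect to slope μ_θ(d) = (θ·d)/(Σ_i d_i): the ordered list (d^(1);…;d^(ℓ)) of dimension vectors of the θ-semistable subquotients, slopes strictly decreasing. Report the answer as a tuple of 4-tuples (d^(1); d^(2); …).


Interval decomposition of M: I[1,1]^2, I[1,3], I[4,4]^3.
HN type (ℓ=3): μ^(1)=17; μ^(2)=-13/3; μ^(3)=-7

((2, 0, 0, 0); (1, 1, 1, 0); (0, 0, 0, 3))


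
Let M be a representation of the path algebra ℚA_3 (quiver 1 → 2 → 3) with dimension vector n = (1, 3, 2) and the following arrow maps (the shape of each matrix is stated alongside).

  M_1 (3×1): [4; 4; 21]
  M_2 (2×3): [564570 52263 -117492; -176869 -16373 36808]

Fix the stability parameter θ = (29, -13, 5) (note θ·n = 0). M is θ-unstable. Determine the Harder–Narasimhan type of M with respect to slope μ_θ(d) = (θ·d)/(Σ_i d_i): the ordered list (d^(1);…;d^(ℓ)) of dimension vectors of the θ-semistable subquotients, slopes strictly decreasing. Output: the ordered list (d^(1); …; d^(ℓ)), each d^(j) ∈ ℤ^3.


Barcode: M ≅ I[1,2], I[2,3]^2. HN layers by μ_θ (3 steps, strictly decreasing):
  μ^(1)=8; μ^(2)=5; μ^(3)=-13

((1, 1, 0); (0, 0, 2); (0, 2, 0))


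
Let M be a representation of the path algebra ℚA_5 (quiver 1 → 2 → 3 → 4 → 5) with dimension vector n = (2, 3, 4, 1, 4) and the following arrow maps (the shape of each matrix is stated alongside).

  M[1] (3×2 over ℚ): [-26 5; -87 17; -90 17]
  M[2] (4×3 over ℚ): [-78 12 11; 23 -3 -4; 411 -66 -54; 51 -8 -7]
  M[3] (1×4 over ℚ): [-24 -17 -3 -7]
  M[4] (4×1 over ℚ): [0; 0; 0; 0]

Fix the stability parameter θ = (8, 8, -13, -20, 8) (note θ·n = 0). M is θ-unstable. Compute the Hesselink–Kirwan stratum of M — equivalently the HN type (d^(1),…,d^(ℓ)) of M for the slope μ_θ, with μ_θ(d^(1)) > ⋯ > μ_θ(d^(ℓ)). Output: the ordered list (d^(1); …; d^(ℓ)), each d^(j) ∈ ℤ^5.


Via rank(M_{q-1}∘⋯∘M_p): M ≅ I[1,3], I[1,4], I[2,3], I[3,3], I[5,5]^4.
μ_θ-semistable layers: μ^(1)=8; μ^(2)=1; μ^(3)=-5/2; μ^(4)=-17/4; μ^(5)=-13

((0, 0, 0, 0, 4); (1, 1, 1, 0, 0); (0, 1, 1, 0, 0); (1, 1, 1, 1, 0); (0, 0, 1, 0, 0))


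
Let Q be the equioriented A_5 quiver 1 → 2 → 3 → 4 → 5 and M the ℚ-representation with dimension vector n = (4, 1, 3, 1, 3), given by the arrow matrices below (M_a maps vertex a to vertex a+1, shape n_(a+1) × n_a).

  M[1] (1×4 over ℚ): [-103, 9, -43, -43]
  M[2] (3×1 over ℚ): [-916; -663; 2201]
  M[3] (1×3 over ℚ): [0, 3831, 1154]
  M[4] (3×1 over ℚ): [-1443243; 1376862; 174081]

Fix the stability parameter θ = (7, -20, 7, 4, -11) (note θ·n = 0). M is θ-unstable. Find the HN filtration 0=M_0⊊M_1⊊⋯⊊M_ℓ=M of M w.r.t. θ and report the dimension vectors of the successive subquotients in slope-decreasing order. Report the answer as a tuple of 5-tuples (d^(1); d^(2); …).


Via rank(M_{q-1}∘⋯∘M_p): M ≅ I[1,1]^3, I[1,5], I[3,3]^2, I[5,5]^2.
μ_θ-semistable layers: μ^(1)=7; μ^(2)=0; μ^(3)=-13/2; μ^(4)=-11

((3, 0, 2, 0, 0); (0, 0, 1, 1, 1); (1, 1, 0, 0, 0); (0, 0, 0, 0, 2))


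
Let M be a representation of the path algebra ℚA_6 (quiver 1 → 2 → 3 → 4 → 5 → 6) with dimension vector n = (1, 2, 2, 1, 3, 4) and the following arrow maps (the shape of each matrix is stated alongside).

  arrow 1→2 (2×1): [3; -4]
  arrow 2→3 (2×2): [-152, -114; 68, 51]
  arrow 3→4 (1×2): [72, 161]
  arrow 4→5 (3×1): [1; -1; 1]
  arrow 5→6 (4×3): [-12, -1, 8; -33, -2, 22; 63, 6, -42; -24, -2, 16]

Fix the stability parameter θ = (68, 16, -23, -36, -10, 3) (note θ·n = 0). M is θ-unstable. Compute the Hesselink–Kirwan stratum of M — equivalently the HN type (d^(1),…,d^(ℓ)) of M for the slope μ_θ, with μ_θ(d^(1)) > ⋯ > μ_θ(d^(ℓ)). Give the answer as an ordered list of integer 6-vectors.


Via rank(M_{q-1}∘⋯∘M_p): M ≅ I[1,2], I[2,6], I[3,3], I[5,5], I[5,6], I[6,6]^2.
μ_θ-semistable layers: μ^(1)=42; μ^(2)=3; μ^(3)=-10; μ^(4)=-43/3; μ^(5)=-23

((1, 1, 0, 0, 0, 0); (0, 0, 0, 0, 0, 4); (0, 0, 0, 0, 3, 0); (0, 1, 1, 1, 0, 0); (0, 0, 1, 0, 0, 0))


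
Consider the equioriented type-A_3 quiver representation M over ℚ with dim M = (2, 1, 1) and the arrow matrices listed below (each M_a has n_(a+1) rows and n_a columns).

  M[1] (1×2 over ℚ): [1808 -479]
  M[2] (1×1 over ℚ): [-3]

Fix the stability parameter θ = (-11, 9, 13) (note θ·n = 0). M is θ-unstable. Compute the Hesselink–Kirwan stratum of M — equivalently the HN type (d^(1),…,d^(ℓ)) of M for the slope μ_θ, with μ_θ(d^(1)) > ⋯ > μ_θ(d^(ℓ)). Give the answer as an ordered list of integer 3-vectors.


Via rank(M_{q-1}∘⋯∘M_p): M ≅ I[1,1], I[1,3].
μ_θ-semistable layers: μ^(1)=13; μ^(2)=9; μ^(3)=-11

((0, 0, 1); (0, 1, 0); (2, 0, 0))


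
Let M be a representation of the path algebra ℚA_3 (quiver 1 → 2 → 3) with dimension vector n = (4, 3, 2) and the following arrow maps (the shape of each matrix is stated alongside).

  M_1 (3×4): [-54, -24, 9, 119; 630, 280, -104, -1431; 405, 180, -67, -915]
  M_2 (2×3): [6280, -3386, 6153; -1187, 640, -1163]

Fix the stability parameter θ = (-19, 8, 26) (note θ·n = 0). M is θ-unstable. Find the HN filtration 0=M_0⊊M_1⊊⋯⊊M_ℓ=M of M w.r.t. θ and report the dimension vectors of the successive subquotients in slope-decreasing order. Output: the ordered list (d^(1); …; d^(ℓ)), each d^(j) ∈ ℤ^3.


Via rank(M_{q-1}∘⋯∘M_p): M ≅ I[1,1], I[1,2], I[1,3]^2.
μ_θ-semistable layers: μ^(1)=26; μ^(2)=8; μ^(3)=-19

((0, 0, 2); (0, 3, 0); (4, 0, 0))


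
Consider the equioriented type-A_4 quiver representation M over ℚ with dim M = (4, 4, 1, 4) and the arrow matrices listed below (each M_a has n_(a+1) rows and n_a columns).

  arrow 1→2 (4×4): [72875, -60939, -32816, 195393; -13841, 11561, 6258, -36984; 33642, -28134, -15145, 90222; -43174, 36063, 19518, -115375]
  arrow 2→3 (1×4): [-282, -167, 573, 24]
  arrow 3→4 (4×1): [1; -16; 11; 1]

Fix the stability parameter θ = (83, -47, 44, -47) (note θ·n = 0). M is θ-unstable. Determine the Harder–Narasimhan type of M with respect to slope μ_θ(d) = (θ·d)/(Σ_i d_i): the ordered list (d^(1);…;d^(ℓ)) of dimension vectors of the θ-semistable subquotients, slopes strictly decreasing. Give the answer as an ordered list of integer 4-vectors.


Barcode: M ≅ I[1,2]^3, I[1,4], I[4,4]^3. HN layers by μ_θ (3 steps, strictly decreasing):
  μ^(1)=18; μ^(2)=33/4; μ^(3)=-47

((3, 3, 0, 0); (1, 1, 1, 1); (0, 0, 0, 3))


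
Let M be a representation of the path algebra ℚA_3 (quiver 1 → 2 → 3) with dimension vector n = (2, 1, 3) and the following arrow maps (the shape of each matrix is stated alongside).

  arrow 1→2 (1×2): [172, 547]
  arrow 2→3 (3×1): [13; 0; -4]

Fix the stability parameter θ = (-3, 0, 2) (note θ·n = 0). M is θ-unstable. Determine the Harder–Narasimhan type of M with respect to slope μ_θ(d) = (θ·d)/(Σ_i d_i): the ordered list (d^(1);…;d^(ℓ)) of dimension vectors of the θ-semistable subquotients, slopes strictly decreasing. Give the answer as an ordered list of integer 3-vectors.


Interval decomposition of M: I[1,1], I[1,3], I[3,3]^2.
HN type (ℓ=3): μ^(1)=2; μ^(2)=0; μ^(3)=-3

((0, 0, 3); (0, 1, 0); (2, 0, 0))


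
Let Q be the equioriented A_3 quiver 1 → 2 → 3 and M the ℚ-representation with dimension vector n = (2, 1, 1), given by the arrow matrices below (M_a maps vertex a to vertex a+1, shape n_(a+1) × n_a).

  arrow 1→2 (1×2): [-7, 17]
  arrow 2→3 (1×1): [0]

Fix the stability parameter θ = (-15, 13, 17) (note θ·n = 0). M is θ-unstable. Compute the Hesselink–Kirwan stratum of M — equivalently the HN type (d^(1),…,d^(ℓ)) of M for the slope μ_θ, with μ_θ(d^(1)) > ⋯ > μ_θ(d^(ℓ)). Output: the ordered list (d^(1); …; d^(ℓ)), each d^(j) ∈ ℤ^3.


Barcode: M ≅ I[1,1], I[1,2], I[3,3]. HN layers by μ_θ (3 steps, strictly decreasing):
  μ^(1)=17; μ^(2)=13; μ^(3)=-15

((0, 0, 1); (0, 1, 0); (2, 0, 0))


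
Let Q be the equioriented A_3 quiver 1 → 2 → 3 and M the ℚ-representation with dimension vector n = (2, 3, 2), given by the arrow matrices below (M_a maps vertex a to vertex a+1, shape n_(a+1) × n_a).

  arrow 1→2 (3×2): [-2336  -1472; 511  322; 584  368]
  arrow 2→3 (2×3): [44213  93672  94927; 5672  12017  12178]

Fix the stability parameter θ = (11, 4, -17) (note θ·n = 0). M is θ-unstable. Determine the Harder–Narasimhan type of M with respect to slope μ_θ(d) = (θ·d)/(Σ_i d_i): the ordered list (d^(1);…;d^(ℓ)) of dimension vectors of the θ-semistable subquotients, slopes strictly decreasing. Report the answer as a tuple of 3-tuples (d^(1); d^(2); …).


Interval decomposition of M: I[1,1], I[1,3], I[2,2], I[2,3].
HN type (ℓ=4): μ^(1)=11; μ^(2)=4; μ^(3)=-2/3; μ^(4)=-13/2

((1, 0, 0); (0, 1, 0); (1, 1, 1); (0, 1, 1))


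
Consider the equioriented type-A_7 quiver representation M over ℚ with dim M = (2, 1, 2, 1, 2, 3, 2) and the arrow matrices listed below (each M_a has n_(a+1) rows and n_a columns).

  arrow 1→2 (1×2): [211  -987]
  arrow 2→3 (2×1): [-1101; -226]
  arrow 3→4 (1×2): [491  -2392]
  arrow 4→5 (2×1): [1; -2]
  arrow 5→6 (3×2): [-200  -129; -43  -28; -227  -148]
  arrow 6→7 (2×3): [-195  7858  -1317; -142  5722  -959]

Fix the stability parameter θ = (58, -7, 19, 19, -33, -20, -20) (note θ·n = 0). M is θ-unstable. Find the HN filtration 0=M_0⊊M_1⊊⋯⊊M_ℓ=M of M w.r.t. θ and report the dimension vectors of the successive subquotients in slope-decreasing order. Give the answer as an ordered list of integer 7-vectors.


Interval decomposition of M: I[1,1], I[1,7], I[3,3], I[5,7], I[6,6].
HN type (ℓ=5): μ^(1)=58; μ^(2)=19; μ^(3)=16/7; μ^(4)=-20; μ^(5)=-33

((1, 0, 0, 0, 0, 0, 0); (0, 0, 1, 0, 0, 0, 0); (1, 1, 1, 1, 1, 1, 1); (0, 0, 0, 0, 0, 2, 1); (0, 0, 0, 0, 1, 0, 0))


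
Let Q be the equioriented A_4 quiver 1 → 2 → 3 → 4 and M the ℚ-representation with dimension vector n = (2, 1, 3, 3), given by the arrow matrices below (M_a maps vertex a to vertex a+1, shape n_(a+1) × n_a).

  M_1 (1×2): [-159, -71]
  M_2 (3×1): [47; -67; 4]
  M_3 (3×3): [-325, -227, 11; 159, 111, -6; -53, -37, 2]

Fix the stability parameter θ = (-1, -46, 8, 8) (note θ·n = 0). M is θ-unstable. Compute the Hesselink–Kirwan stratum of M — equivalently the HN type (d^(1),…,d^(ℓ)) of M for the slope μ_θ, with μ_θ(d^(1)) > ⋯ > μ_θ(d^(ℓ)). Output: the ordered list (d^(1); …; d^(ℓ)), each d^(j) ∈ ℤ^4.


Via rank(M_{q-1}∘⋯∘M_p): M ≅ I[1,1], I[1,4], I[3,3], I[3,4], I[4,4].
μ_θ-semistable layers: μ^(1)=8; μ^(2)=-1; μ^(3)=-47/2

((0, 0, 3, 3); (1, 0, 0, 0); (1, 1, 0, 0))


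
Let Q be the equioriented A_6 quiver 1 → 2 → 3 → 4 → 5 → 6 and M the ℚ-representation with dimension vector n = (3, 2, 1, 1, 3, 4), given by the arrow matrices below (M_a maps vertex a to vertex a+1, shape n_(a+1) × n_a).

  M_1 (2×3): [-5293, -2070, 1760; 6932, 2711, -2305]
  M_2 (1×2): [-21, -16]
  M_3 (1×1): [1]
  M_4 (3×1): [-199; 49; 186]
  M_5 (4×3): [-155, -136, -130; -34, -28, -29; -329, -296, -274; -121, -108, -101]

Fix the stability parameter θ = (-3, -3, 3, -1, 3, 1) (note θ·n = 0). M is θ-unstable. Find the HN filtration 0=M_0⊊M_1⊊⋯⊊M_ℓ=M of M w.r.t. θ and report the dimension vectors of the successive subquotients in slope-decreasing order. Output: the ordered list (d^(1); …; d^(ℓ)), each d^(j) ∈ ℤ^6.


Interval decomposition of M: I[1,1], I[1,2], I[1,6], I[5,5], I[5,6], I[6,6]^2.
HN type (ℓ=4): μ^(1)=3; μ^(2)=2; μ^(3)=1; μ^(4)=-3

((0, 0, 0, 0, 1, 0); (0, 0, 0, 0, 2, 2); (0, 0, 1, 1, 0, 2); (3, 2, 0, 0, 0, 0))


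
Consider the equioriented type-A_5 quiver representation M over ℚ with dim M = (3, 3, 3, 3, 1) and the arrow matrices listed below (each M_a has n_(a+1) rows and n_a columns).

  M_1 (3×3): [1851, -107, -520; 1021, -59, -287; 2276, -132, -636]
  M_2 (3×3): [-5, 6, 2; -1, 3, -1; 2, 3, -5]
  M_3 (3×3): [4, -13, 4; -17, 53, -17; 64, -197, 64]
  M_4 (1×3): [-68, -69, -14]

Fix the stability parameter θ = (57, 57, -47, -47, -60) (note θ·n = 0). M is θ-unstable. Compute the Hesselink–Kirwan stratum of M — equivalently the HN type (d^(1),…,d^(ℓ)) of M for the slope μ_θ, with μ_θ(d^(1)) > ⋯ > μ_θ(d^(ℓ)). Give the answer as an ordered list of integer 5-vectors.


Via rank(M_{q-1}∘⋯∘M_p): M ≅ I[1,2], I[1,3], I[1,4], I[3,5], I[4,4].
μ_θ-semistable layers: μ^(1)=57; μ^(2)=67/3; μ^(3)=5; μ^(4)=-47; μ^(5)=-154/3

((1, 1, 0, 0, 0); (1, 1, 1, 0, 0); (1, 1, 1, 1, 0); (0, 0, 0, 1, 0); (0, 0, 1, 1, 1))


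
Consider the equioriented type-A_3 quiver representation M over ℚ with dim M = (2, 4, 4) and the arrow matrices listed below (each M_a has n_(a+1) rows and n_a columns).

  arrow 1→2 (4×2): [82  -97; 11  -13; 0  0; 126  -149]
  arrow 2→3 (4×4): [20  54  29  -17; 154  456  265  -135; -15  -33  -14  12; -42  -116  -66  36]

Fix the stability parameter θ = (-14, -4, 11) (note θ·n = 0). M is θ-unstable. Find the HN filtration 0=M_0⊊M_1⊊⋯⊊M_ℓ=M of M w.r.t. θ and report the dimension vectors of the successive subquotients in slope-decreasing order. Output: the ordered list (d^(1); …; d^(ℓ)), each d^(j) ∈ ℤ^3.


Barcode: M ≅ I[1,3]^2, I[2,3]^2. HN layers by μ_θ (3 steps, strictly decreasing):
  μ^(1)=11; μ^(2)=-4; μ^(3)=-14

((0, 0, 4); (0, 4, 0); (2, 0, 0))


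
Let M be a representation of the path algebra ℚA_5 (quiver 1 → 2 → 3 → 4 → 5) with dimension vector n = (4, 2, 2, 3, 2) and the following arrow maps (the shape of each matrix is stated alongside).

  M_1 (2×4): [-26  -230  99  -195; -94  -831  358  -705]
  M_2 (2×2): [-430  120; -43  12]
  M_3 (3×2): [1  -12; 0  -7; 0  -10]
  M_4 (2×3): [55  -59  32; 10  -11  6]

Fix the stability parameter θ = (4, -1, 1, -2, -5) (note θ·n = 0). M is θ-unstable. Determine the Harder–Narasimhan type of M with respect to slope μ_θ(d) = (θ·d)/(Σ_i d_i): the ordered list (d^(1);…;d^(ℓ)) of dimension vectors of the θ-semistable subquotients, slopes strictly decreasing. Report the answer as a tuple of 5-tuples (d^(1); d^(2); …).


Via rank(M_{q-1}∘⋯∘M_p): M ≅ I[1,1]^2, I[1,2], I[1,5], I[3,5], I[4,4].
μ_θ-semistable layers: μ^(1)=4; μ^(2)=3/2; μ^(3)=-3/5; μ^(4)=-2

((2, 0, 0, 0, 0); (1, 1, 0, 0, 0); (1, 1, 1, 1, 1); (0, 0, 1, 2, 1))


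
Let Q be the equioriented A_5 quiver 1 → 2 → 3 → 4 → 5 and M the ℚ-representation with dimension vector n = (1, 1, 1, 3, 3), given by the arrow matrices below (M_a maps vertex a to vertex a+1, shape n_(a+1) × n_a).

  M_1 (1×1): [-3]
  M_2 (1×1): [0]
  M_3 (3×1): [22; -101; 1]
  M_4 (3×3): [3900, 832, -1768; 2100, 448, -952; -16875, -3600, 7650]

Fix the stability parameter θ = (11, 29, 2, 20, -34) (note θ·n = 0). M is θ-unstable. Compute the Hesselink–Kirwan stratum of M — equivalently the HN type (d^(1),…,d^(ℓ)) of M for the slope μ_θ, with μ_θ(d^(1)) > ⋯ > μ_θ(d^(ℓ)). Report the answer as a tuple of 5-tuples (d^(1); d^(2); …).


Via rank(M_{q-1}∘⋯∘M_p): M ≅ I[1,2], I[3,4], I[4,4], I[4,5], I[5,5]^2.
μ_θ-semistable layers: μ^(1)=29; μ^(2)=20; μ^(3)=11; μ^(4)=2; μ^(5)=-7; μ^(6)=-34

((0, 1, 0, 0, 0); (0, 0, 0, 2, 0); (1, 0, 0, 0, 0); (0, 0, 1, 0, 0); (0, 0, 0, 1, 1); (0, 0, 0, 0, 2))


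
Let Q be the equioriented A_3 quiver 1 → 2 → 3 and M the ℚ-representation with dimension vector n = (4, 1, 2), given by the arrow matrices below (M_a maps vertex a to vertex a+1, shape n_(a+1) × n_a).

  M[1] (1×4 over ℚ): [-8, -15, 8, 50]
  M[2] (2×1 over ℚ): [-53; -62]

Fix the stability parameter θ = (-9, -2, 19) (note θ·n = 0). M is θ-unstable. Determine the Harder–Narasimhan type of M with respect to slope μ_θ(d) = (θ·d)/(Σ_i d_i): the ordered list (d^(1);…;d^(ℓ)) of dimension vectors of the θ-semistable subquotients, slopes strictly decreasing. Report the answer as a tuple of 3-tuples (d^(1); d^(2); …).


Barcode: M ≅ I[1,1]^3, I[1,3], I[3,3]. HN layers by μ_θ (3 steps, strictly decreasing):
  μ^(1)=19; μ^(2)=-2; μ^(3)=-9

((0, 0, 2); (0, 1, 0); (4, 0, 0))


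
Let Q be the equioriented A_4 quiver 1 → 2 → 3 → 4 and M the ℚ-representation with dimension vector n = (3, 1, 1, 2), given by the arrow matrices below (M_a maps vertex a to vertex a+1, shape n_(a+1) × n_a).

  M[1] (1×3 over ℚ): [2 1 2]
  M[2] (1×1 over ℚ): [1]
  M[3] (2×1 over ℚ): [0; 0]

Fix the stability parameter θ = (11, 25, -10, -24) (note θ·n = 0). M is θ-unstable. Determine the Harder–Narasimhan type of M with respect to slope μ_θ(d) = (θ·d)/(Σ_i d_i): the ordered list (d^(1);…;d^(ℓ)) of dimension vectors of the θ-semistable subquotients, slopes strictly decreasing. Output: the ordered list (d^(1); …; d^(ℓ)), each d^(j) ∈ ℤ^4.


Interval decomposition of M: I[1,1]^2, I[1,3], I[4,4]^2.
HN type (ℓ=3): μ^(1)=11; μ^(2)=26/3; μ^(3)=-24

((2, 0, 0, 0); (1, 1, 1, 0); (0, 0, 0, 2))


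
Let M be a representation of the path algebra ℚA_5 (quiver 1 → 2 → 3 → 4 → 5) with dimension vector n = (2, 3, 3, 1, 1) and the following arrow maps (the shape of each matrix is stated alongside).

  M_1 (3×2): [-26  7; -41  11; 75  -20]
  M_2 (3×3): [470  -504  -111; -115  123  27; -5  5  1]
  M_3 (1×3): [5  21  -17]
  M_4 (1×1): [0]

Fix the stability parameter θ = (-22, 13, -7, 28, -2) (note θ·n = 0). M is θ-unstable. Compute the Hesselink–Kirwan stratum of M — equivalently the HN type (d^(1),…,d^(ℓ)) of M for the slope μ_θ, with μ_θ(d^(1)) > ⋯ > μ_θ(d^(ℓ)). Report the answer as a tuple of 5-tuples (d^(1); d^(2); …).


Via rank(M_{q-1}∘⋯∘M_p): M ≅ I[1,2], I[1,4], I[2,3], I[3,3], I[5,5].
μ_θ-semistable layers: μ^(1)=28; μ^(2)=13; μ^(3)=3; μ^(4)=-2; μ^(5)=-7; μ^(6)=-22

((0, 0, 0, 1, 0); (0, 1, 0, 0, 0); (0, 2, 2, 0, 0); (0, 0, 0, 0, 1); (0, 0, 1, 0, 0); (2, 0, 0, 0, 0))


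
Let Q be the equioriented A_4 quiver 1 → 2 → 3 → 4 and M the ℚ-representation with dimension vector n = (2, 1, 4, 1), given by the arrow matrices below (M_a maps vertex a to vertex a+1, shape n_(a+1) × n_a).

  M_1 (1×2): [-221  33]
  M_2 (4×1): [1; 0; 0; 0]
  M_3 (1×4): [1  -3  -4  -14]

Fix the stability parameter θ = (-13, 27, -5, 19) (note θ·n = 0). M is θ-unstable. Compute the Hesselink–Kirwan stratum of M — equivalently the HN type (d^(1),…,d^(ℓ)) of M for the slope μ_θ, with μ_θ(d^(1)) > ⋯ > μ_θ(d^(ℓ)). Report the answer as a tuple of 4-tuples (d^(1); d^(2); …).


Barcode: M ≅ I[1,1], I[1,4], I[3,3]^3. HN layers by μ_θ (4 steps, strictly decreasing):
  μ^(1)=19; μ^(2)=11; μ^(3)=-5; μ^(4)=-13

((0, 0, 0, 1); (0, 1, 1, 0); (0, 0, 3, 0); (2, 0, 0, 0))


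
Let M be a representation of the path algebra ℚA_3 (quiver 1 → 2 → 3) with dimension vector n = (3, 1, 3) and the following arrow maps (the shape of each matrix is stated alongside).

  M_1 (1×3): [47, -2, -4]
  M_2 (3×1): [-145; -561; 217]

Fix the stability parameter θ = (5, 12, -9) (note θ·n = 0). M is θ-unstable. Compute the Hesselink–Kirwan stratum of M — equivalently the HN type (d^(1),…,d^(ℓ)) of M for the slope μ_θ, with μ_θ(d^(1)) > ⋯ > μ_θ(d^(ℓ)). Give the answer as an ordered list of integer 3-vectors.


Via rank(M_{q-1}∘⋯∘M_p): M ≅ I[1,1]^2, I[1,3], I[3,3]^2.
μ_θ-semistable layers: μ^(1)=5; μ^(2)=8/3; μ^(3)=-9

((2, 0, 0); (1, 1, 1); (0, 0, 2))


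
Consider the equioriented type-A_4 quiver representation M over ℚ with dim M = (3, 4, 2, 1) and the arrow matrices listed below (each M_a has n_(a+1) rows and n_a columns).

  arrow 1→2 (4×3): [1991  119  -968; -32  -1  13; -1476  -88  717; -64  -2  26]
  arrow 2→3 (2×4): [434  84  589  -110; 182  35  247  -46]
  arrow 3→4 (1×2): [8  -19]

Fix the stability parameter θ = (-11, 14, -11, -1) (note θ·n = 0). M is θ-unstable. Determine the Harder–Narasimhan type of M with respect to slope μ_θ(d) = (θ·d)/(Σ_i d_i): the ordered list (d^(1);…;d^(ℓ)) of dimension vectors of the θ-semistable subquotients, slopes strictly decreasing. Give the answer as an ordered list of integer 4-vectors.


Via rank(M_{q-1}∘⋯∘M_p): M ≅ I[1,2], I[1,3], I[1,4], I[2,2].
μ_θ-semistable layers: μ^(1)=14; μ^(2)=3/2; μ^(3)=2/3; μ^(4)=-11

((0, 2, 0, 0); (0, 1, 1, 0); (0, 1, 1, 1); (3, 0, 0, 0))


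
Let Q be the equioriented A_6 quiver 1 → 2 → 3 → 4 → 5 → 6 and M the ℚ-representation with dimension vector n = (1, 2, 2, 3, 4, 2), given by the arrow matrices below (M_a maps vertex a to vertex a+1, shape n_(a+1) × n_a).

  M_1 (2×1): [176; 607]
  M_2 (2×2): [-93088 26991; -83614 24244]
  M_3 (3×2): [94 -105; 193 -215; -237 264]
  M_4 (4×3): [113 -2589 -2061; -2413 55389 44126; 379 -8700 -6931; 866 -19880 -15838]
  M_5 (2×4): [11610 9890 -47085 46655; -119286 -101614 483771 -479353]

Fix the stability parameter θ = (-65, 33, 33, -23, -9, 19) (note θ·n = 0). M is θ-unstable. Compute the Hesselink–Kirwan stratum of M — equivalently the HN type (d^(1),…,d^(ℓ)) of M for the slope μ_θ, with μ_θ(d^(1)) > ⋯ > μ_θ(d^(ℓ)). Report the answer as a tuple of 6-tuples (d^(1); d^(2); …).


Interval decomposition of M: I[1,6], I[2,5], I[4,5], I[5,5], I[6,6].
HN type (ℓ=5): μ^(1)=19; μ^(2)=17/2; μ^(3)=-9; μ^(4)=-23; μ^(5)=-65

((0, 0, 0, 0, 0, 2); (0, 2, 2, 2, 2, 0); (0, 0, 0, 0, 2, 0); (0, 0, 0, 1, 0, 0); (1, 0, 0, 0, 0, 0))


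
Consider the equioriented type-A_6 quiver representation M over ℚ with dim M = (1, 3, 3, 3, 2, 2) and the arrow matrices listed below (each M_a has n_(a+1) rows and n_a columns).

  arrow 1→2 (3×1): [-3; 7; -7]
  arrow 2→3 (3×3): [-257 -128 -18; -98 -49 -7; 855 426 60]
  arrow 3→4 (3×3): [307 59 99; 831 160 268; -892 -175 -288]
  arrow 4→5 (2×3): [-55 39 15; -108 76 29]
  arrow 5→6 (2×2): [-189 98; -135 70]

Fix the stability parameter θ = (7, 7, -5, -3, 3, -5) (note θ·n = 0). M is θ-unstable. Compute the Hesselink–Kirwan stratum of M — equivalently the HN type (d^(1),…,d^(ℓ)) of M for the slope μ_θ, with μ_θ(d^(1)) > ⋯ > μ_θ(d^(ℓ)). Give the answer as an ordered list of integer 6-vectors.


Via rank(M_{q-1}∘⋯∘M_p): M ≅ I[1,6], I[2,2], I[2,5], I[3,4], I[6,6].
μ_θ-semistable layers: μ^(1)=7; μ^(2)=3; μ^(3)=2/3; μ^(4)=-1/3; μ^(5)=-3; μ^(6)=-5

((0, 1, 0, 0, 0, 0); (0, 0, 0, 0, 1, 0); (1, 1, 1, 1, 1, 1); (0, 1, 1, 1, 0, 0); (0, 0, 0, 1, 0, 0); (0, 0, 1, 0, 0, 1))


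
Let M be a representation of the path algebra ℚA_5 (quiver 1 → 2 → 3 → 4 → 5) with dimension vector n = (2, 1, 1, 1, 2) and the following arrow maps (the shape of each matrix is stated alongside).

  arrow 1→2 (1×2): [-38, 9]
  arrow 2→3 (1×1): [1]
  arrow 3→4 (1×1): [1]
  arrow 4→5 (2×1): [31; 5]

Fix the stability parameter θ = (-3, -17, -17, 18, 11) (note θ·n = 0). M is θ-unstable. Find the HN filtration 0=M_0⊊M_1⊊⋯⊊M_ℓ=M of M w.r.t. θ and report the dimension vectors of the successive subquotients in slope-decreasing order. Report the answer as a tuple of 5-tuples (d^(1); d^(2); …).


Interval decomposition of M: I[1,1], I[1,5], I[5,5].
HN type (ℓ=4): μ^(1)=29/2; μ^(2)=11; μ^(3)=-3; μ^(4)=-37/3

((0, 0, 0, 1, 1); (0, 0, 0, 0, 1); (1, 0, 0, 0, 0); (1, 1, 1, 0, 0))


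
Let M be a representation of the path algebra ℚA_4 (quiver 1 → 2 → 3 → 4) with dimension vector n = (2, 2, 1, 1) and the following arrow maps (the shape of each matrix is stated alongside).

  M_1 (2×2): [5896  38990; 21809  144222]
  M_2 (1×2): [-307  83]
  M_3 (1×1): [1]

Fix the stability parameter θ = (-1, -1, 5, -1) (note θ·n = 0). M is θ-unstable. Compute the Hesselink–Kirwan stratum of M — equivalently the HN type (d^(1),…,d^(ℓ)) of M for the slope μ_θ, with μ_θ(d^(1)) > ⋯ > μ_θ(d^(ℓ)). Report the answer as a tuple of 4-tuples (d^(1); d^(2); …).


Via rank(M_{q-1}∘⋯∘M_p): M ≅ I[1,2], I[1,4].
μ_θ-semistable layers: μ^(1)=2; μ^(2)=-1

((0, 0, 1, 1); (2, 2, 0, 0))


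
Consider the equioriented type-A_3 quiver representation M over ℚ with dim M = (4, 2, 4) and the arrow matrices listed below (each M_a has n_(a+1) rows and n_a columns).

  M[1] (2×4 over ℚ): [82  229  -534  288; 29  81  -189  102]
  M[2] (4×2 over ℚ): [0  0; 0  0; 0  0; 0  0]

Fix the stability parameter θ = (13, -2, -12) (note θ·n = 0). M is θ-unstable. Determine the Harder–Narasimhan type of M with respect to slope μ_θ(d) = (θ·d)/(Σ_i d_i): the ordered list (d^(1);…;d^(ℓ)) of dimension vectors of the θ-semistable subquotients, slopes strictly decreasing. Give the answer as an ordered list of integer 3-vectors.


Interval decomposition of M: I[1,1]^2, I[1,2]^2, I[3,3]^4.
HN type (ℓ=3): μ^(1)=13; μ^(2)=11/2; μ^(3)=-12

((2, 0, 0); (2, 2, 0); (0, 0, 4))


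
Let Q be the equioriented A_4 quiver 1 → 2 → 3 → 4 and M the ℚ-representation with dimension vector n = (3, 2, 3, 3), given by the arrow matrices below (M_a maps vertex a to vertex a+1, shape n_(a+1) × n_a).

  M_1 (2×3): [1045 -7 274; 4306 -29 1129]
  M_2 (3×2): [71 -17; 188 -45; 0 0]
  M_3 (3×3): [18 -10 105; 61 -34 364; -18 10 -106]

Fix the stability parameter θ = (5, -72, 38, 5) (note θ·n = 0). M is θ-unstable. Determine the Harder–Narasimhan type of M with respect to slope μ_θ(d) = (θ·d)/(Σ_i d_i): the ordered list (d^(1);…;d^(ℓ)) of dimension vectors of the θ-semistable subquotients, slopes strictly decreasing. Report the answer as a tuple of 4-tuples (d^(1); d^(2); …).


Barcode: M ≅ I[1,1], I[1,4]^2, I[3,4]. HN layers by μ_θ (3 steps, strictly decreasing):
  μ^(1)=43/2; μ^(2)=5; μ^(3)=-67/2

((0, 0, 3, 3); (1, 0, 0, 0); (2, 2, 0, 0))


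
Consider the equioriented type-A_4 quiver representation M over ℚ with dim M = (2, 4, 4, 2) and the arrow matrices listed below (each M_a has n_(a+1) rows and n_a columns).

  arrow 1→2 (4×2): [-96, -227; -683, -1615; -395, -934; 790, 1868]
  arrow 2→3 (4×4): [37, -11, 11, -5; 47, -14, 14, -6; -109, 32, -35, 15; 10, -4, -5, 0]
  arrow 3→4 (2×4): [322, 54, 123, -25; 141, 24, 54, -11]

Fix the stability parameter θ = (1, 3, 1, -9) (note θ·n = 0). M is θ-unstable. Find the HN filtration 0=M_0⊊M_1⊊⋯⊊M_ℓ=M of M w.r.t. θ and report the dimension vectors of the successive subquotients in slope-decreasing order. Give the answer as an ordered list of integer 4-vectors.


Barcode: M ≅ I[1,4]^2, I[2,3]^2. HN layers by μ_θ (2 steps, strictly decreasing):
  μ^(1)=2; μ^(2)=-1

((0, 2, 2, 0); (2, 2, 2, 2))


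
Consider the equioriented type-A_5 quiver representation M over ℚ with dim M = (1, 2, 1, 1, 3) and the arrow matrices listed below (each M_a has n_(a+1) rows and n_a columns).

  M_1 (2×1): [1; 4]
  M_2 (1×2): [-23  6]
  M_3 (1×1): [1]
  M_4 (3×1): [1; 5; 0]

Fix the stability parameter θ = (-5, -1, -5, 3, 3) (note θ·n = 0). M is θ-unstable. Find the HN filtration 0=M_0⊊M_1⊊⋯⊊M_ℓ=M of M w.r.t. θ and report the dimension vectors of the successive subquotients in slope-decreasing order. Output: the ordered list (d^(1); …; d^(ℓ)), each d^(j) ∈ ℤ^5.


Barcode: M ≅ I[1,5], I[2,2], I[5,5]^2. HN layers by μ_θ (4 steps, strictly decreasing):
  μ^(1)=3; μ^(2)=-1; μ^(3)=-3; μ^(4)=-5

((0, 0, 0, 1, 3); (0, 1, 0, 0, 0); (0, 1, 1, 0, 0); (1, 0, 0, 0, 0))


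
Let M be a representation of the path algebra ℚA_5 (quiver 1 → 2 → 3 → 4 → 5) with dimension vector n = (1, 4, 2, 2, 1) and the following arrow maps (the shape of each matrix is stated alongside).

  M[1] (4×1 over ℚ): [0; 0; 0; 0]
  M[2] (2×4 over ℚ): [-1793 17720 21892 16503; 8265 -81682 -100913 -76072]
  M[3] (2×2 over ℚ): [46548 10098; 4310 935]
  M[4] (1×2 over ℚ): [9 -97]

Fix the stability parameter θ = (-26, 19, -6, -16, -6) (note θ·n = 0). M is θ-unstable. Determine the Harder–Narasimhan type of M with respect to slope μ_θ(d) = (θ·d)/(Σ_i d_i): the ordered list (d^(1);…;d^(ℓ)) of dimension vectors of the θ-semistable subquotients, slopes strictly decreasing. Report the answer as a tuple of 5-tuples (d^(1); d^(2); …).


Interval decomposition of M: I[1,1], I[2,2]^2, I[2,3], I[2,5], I[4,4].
HN type (ℓ=5): μ^(1)=19; μ^(2)=13/2; μ^(3)=-9/4; μ^(4)=-16; μ^(5)=-26

((0, 2, 0, 0, 0); (0, 1, 1, 0, 0); (0, 1, 1, 1, 1); (0, 0, 0, 1, 0); (1, 0, 0, 0, 0))


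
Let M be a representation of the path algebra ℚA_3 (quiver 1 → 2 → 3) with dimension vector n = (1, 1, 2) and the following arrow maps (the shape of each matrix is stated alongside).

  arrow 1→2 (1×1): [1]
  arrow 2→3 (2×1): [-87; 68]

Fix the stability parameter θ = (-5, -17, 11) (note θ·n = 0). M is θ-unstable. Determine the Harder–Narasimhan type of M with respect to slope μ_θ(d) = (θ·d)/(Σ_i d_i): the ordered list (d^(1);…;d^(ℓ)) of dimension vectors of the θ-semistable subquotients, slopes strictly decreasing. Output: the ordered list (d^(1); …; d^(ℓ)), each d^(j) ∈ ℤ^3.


Barcode: M ≅ I[1,3], I[3,3]. HN layers by μ_θ (2 steps, strictly decreasing):
  μ^(1)=11; μ^(2)=-11

((0, 0, 2); (1, 1, 0))
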